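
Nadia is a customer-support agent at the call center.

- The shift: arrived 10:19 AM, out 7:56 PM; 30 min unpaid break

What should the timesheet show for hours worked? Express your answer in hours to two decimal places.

9.12 hours

The shift: 10:19 AM–7:56 PM = 9 h 37 min; less 30 min break → 9 h 7 min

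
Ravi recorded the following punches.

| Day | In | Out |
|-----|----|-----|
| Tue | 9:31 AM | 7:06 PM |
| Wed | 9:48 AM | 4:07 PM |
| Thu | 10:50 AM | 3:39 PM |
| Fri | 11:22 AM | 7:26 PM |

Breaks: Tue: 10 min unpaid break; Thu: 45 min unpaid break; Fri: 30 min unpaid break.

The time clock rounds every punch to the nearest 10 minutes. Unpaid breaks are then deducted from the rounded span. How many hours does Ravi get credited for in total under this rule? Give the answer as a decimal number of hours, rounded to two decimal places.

Tue: in 9:31 AM→9:30 AM, out 7:06 PM→7:10 PM; 9 h 40 min − 10 min = 9 h 30 min
Wed: in 9:48 AM→9:50 AM, out 4:07 PM→4:10 PM; 6 h 20 min
Thu: in 10:50 AM→10:50 AM, out 3:39 PM→3:40 PM; 4 h 50 min − 45 min = 4 h 5 min
Fri: in 11:22 AM→11:20 AM, out 7:26 PM→7:30 PM; 8 h 10 min − 30 min = 7 h 40 min
Total credited: 27 h 35 min.

27.58 hours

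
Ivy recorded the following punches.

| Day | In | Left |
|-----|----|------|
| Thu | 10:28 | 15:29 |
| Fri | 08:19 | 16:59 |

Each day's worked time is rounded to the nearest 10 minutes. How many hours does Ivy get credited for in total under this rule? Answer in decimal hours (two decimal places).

Thu: 10:28–15:29 = 5 h 1 min → rounds to 5 h 0 min
Fri: 08:19–16:59 = 8 h 40 min → rounds to 8 h 40 min
Total credited: 13 h 40 min.

13.67 hours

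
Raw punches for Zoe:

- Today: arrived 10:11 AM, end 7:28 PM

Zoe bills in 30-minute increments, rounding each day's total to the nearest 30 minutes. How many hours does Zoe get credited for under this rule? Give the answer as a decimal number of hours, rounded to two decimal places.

Today: 10:11 AM–7:28 PM = 9 h 17 min → rounds to 9 h 30 min

9.50 hours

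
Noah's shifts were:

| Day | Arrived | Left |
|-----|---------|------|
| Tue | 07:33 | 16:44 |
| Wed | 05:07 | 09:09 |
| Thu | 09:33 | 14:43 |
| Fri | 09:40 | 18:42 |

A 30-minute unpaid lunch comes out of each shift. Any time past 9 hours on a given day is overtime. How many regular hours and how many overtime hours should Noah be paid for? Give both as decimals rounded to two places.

Tue: 07:33–16:44 = 9 h 11 min; less 30 min break → 8 h 41 min
Wed: 05:07–09:09 = 4 h 2 min; less 30 min break → 3 h 32 min
Thu: 09:33–14:43 = 5 h 10 min; less 30 min break → 4 h 40 min
Fri: 09:40–18:42 = 9 h 2 min; less 30 min break → 8 h 32 min
Tue reg 8 h 41 min / OT 0 h 0 min; Wed reg 3 h 32 min / OT 0 h 0 min; Thu reg 4 h 40 min / OT 0 h 0 min; Fri reg 8 h 32 min / OT 0 h 0 min.
Totals: regular 25 h 25 min, overtime 0 h 0 min.

Regular 25.42 hours, overtime 0.00 hours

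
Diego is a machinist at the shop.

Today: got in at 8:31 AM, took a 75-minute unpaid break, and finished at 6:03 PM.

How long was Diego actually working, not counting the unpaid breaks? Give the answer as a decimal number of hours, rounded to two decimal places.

8.28 hours

Today: 8:31 AM–6:03 PM = 9 h 32 min; less 75 min break → 8 h 17 min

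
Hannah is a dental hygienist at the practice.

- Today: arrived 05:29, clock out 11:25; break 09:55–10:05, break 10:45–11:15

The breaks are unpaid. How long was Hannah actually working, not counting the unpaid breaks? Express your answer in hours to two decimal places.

Today: 05:29–11:25 = 5 h 56 min; less 40 min break → 5 h 16 min

5.27 hours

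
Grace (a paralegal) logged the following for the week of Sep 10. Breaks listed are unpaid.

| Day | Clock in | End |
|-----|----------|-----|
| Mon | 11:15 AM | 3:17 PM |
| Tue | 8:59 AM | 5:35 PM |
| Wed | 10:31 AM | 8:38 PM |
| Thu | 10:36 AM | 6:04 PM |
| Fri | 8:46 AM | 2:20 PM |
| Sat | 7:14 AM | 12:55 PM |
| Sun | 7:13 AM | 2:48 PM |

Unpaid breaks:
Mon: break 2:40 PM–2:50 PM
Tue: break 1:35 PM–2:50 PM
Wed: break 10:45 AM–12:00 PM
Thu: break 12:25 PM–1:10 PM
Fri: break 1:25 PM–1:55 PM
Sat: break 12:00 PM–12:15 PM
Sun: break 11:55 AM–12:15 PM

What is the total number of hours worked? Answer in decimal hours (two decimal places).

Mon: 11:15 AM–3:17 PM = 4 h 2 min; less 10 min break → 3 h 52 min
Tue: 8:59 AM–5:35 PM = 8 h 36 min; less 75 min break → 7 h 21 min
Wed: 10:31 AM–8:38 PM = 10 h 7 min; less 75 min break → 8 h 52 min
Thu: 10:36 AM–6:04 PM = 7 h 28 min; less 45 min break → 6 h 43 min
Fri: 8:46 AM–2:20 PM = 5 h 34 min; less 30 min break → 5 h 4 min
Sat: 7:14 AM–12:55 PM = 5 h 41 min; less 15 min break → 5 h 26 min
Sun: 7:13 AM–2:48 PM = 7 h 35 min; less 20 min break → 7 h 15 min
Total: 3 h 52 min + 7 h 21 min + 8 h 52 min + 6 h 43 min + 5 h 4 min + 5 h 26 min + 7 h 15 min = 44 h 33 min.

44.55 hours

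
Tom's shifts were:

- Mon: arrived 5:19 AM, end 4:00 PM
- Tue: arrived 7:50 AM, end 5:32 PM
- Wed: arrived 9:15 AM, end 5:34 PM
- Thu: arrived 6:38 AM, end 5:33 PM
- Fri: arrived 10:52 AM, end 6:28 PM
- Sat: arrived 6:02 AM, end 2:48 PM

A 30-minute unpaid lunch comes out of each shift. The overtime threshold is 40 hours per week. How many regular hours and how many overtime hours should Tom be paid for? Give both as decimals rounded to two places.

Mon: 5:19 AM–4:00 PM = 10 h 41 min; less 30 min break → 10 h 11 min
Tue: 7:50 AM–5:32 PM = 9 h 42 min; less 30 min break → 9 h 12 min
Wed: 9:15 AM–5:34 PM = 8 h 19 min; less 30 min break → 7 h 49 min
Thu: 6:38 AM–5:33 PM = 10 h 55 min; less 30 min break → 10 h 25 min
Fri: 10:52 AM–6:28 PM = 7 h 36 min; less 30 min break → 7 h 6 min
Sat: 6:02 AM–2:48 PM = 8 h 46 min; less 30 min break → 8 h 16 min
Total worked: 52 h 59 min = 52.98 h.
Threshold 40 h → overtime 12 h 59 min, regular 40 h 0 min.

Regular 40.00 hours, overtime 12.98 hours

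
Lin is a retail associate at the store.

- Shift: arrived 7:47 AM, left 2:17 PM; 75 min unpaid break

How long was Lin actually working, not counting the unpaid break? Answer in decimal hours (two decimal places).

5.25 hours

Shift: 7:47 AM–2:17 PM = 6 h 30 min; less 75 min break → 5 h 15 min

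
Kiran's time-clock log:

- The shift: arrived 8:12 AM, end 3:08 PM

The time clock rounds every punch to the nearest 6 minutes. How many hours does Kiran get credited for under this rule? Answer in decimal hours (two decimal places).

6.90 hours

The shift: in 8:12 AM→8:12 AM, out 3:08 PM→3:06 PM; 6 h 54 min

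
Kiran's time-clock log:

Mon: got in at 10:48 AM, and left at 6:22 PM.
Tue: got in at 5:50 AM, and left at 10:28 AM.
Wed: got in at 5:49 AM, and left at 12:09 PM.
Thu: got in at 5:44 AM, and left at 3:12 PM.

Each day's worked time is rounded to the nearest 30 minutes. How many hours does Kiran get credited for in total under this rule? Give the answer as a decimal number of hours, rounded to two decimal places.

Mon: 10:48 AM–6:22 PM = 7 h 34 min → rounds to 7 h 30 min
Tue: 5:50 AM–10:28 AM = 4 h 38 min → rounds to 4 h 30 min
Wed: 5:49 AM–12:09 PM = 6 h 20 min → rounds to 6 h 30 min
Thu: 5:44 AM–3:12 PM = 9 h 28 min → rounds to 9 h 30 min
Total credited: 28 h 0 min.

28.00 hours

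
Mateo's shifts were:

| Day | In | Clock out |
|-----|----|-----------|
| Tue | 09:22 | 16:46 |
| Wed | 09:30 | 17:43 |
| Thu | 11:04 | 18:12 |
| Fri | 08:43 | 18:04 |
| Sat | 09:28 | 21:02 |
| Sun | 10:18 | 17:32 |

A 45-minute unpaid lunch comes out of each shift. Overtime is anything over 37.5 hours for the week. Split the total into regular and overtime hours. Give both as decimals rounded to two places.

Tue: 09:22–16:46 = 7 h 24 min; less 45 min break → 6 h 39 min
Wed: 09:30–17:43 = 8 h 13 min; less 45 min break → 7 h 28 min
Thu: 11:04–18:12 = 7 h 8 min; less 45 min break → 6 h 23 min
Fri: 08:43–18:04 = 9 h 21 min; less 45 min break → 8 h 36 min
Sat: 09:28–21:02 = 11 h 34 min; less 45 min break → 10 h 49 min
Sun: 10:18–17:32 = 7 h 14 min; less 45 min break → 6 h 29 min
Total worked: 46 h 24 min = 46.40 h.
Threshold 37.5 h → overtime 8 h 54 min, regular 37 h 30 min.

Regular 37.50 hours, overtime 8.90 hours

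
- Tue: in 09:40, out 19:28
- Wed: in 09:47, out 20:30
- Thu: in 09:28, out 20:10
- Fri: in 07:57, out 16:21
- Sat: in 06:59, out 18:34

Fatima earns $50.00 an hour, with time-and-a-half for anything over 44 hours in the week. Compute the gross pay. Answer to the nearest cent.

$2740.00

Tue: 09:40–19:28 = 9 h 48 min
Wed: 09:47–20:30 = 10 h 43 min
Thu: 09:28–20:10 = 10 h 42 min
Fri: 07:57–16:21 = 8 h 24 min
Sat: 06:59–18:34 = 11 h 35 min
Total worked: 51 h 12 min = 3072 min.
Regular 44 h 0 min = 2640 min at $50.00/h; overtime 7 h 12 min = 432 min at $75.00/h.
Pay = (2640 × $50.00 + 432 × $75.00) ÷ 60 = $2740.00.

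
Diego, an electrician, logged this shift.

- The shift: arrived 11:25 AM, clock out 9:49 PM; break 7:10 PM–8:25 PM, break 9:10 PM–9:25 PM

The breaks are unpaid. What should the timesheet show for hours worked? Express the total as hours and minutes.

The shift: 11:25 AM–9:49 PM = 10 h 24 min; less 90 min break → 8 h 54 min

8 h 54 min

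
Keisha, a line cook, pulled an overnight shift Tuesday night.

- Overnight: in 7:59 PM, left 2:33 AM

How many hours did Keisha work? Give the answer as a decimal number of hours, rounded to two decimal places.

6.57 hours

Overnight: 7:59 PM → midnight = 4 h 1 min; midnight → 2:33 AM = 2 h 33 min; span 6 h 34 min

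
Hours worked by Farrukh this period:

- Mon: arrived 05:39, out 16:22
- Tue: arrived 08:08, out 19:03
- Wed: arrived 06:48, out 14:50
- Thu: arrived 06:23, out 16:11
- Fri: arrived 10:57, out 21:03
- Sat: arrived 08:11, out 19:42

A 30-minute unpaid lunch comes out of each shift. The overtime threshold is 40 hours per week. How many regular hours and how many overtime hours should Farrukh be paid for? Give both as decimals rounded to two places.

Mon: 05:39–16:22 = 10 h 43 min; less 30 min break → 10 h 13 min
Tue: 08:08–19:03 = 10 h 55 min; less 30 min break → 10 h 25 min
Wed: 06:48–14:50 = 8 h 2 min; less 30 min break → 7 h 32 min
Thu: 06:23–16:11 = 9 h 48 min; less 30 min break → 9 h 18 min
Fri: 10:57–21:03 = 10 h 6 min; less 30 min break → 9 h 36 min
Sat: 08:11–19:42 = 11 h 31 min; less 30 min break → 11 h 1 min
Total worked: 58 h 5 min = 58.08 h.
Threshold 40 h → overtime 18 h 5 min, regular 40 h 0 min.

Regular 40.00 hours, overtime 18.08 hours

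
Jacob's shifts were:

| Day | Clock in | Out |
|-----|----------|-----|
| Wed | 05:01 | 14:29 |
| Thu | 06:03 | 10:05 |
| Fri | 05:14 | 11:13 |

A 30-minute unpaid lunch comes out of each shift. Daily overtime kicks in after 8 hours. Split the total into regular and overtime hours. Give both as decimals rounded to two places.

Wed: 05:01–14:29 = 9 h 28 min; less 30 min break → 8 h 58 min
Thu: 06:03–10:05 = 4 h 2 min; less 30 min break → 3 h 32 min
Fri: 05:14–11:13 = 5 h 59 min; less 30 min break → 5 h 29 min
Wed reg 8 h 0 min / OT 0 h 58 min; Thu reg 3 h 32 min / OT 0 h 0 min; Fri reg 5 h 29 min / OT 0 h 0 min.
Totals: regular 17 h 1 min, overtime 0 h 58 min.

Regular 17.02 hours, overtime 0.97 hours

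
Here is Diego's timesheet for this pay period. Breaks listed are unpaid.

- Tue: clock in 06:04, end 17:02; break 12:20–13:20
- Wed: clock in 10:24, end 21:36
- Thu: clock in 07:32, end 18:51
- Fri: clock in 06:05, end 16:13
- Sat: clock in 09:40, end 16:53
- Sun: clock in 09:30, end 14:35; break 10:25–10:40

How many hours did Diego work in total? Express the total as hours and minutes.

Tue: 06:04–17:02 = 10 h 58 min; less 60 min break → 9 h 58 min
Wed: 10:24–21:36 = 11 h 12 min
Thu: 07:32–18:51 = 11 h 19 min
Fri: 06:05–16:13 = 10 h 8 min
Sat: 09:40–16:53 = 7 h 13 min
Sun: 09:30–14:35 = 5 h 5 min; less 15 min break → 4 h 50 min
Total: 9 h 58 min + 11 h 12 min + 11 h 19 min + 10 h 8 min + 7 h 13 min + 4 h 50 min = 54 h 40 min.

54 h 40 min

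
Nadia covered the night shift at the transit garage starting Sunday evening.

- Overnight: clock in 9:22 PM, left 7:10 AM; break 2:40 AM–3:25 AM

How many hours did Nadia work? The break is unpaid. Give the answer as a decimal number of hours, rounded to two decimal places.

9.05 hours

Overnight: 9:22 PM → midnight = 2 h 38 min; midnight → 7:10 AM = 7 h 10 min; span 9 h 48 min; less 45 min break → 9 h 3 min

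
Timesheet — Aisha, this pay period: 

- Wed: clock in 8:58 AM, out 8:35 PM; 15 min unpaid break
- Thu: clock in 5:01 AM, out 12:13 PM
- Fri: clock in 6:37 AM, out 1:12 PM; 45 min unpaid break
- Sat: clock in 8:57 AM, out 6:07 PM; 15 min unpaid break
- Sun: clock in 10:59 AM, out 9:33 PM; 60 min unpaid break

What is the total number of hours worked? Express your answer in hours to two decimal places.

Wed: 8:58 AM–8:35 PM = 11 h 37 min; less 15 min break → 11 h 22 min
Thu: 5:01 AM–12:13 PM = 7 h 12 min
Fri: 6:37 AM–1:12 PM = 6 h 35 min; less 45 min break → 5 h 50 min
Sat: 8:57 AM–6:07 PM = 9 h 10 min; less 15 min break → 8 h 55 min
Sun: 10:59 AM–9:33 PM = 10 h 34 min; less 60 min break → 9 h 34 min
Total: 11 h 22 min + 7 h 12 min + 5 h 50 min + 8 h 55 min + 9 h 34 min = 42 h 53 min.

42.88 hours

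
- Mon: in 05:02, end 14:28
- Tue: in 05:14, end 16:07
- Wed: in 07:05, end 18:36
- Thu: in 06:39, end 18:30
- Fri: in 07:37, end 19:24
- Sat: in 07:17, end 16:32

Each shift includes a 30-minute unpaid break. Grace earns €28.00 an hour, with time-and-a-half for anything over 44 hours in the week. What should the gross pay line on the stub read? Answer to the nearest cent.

€1976.10

Mon: 05:02–14:28 = 9 h 26 min; less 30 min break → 8 h 56 min
Tue: 05:14–16:07 = 10 h 53 min; less 30 min break → 10 h 23 min
Wed: 07:05–18:36 = 11 h 31 min; less 30 min break → 11 h 1 min
Thu: 06:39–18:30 = 11 h 51 min; less 30 min break → 11 h 21 min
Fri: 07:37–19:24 = 11 h 47 min; less 30 min break → 11 h 17 min
Sat: 07:17–16:32 = 9 h 15 min; less 30 min break → 8 h 45 min
Total worked: 61 h 43 min = 3703 min.
Regular 44 h 0 min = 2640 min at €28.00/h; overtime 17 h 43 min = 1063 min at €42.00/h.
Pay = (2640 × €28.00 + 1063 × €42.00) ÷ 60 = €1976.10.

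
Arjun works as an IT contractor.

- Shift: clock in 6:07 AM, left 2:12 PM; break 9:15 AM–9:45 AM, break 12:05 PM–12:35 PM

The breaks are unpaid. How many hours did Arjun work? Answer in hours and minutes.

Shift: 6:07 AM–2:12 PM = 8 h 5 min; less 60 min break → 7 h 5 min

7 h 5 min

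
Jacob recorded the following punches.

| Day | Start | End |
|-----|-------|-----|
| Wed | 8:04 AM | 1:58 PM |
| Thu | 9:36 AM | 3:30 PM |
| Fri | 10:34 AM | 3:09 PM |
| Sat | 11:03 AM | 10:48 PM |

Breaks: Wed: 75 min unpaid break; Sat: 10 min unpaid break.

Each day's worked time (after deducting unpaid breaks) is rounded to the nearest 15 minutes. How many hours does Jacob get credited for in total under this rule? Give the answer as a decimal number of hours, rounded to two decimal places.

Wed: 8:04 AM–1:58 PM = 5 h 54 min − 75 min = 4 h 39 min → rounds to 4 h 45 min
Thu: 9:36 AM–3:30 PM = 5 h 54 min → rounds to 6 h 0 min
Fri: 10:34 AM–3:09 PM = 4 h 35 min → rounds to 4 h 30 min
Sat: 11:03 AM–10:48 PM = 11 h 45 min − 10 min = 11 h 35 min → rounds to 11 h 30 min
Total credited: 26 h 45 min.

26.75 hours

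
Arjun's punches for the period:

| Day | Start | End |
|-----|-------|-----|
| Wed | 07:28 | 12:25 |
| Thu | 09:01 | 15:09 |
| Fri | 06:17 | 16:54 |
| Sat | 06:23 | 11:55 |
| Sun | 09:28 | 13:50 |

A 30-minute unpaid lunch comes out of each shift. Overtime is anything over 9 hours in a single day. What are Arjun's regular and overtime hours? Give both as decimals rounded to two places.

Wed: 07:28–12:25 = 4 h 57 min; less 30 min break → 4 h 27 min
Thu: 09:01–15:09 = 6 h 8 min; less 30 min break → 5 h 38 min
Fri: 06:17–16:54 = 10 h 37 min; less 30 min break → 10 h 7 min
Sat: 06:23–11:55 = 5 h 32 min; less 30 min break → 5 h 2 min
Sun: 09:28–13:50 = 4 h 22 min; less 30 min break → 3 h 52 min
Wed reg 4 h 27 min / OT 0 h 0 min; Thu reg 5 h 38 min / OT 0 h 0 min; Fri reg 9 h 0 min / OT 1 h 7 min; Sat reg 5 h 2 min / OT 0 h 0 min; Sun reg 3 h 52 min / OT 0 h 0 min.
Totals: regular 27 h 59 min, overtime 1 h 7 min.

Regular 27.98 hours, overtime 1.12 hours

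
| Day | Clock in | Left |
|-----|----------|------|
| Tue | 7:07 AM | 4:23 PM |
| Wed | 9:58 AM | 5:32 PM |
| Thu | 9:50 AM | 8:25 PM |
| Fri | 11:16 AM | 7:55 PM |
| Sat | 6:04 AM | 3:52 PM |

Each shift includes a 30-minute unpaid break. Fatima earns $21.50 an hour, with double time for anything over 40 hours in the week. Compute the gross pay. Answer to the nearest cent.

Tue: 7:07 AM–4:23 PM = 9 h 16 min; less 30 min break → 8 h 46 min
Wed: 9:58 AM–5:32 PM = 7 h 34 min; less 30 min break → 7 h 4 min
Thu: 9:50 AM–8:25 PM = 10 h 35 min; less 30 min break → 10 h 5 min
Fri: 11:16 AM–7:55 PM = 8 h 39 min; less 30 min break → 8 h 9 min
Sat: 6:04 AM–3:52 PM = 9 h 48 min; less 30 min break → 9 h 18 min
Total worked: 43 h 22 min = 2602 min.
Regular 40 h 0 min = 2400 min at $21.50/h; overtime 3 h 22 min = 202 min at $43.00/h.
Pay = (2400 × $21.50 + 202 × $43.00) ÷ 60 = $1004.77.

$1004.77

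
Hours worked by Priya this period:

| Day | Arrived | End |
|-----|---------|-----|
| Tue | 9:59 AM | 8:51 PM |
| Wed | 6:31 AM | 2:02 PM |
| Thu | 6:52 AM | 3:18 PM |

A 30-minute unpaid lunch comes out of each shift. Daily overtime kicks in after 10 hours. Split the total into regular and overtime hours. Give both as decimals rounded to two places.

Tue: 9:59 AM–8:51 PM = 10 h 52 min; less 30 min break → 10 h 22 min
Wed: 6:31 AM–2:02 PM = 7 h 31 min; less 30 min break → 7 h 1 min
Thu: 6:52 AM–3:18 PM = 8 h 26 min; less 30 min break → 7 h 56 min
Tue reg 10 h 0 min / OT 0 h 22 min; Wed reg 7 h 1 min / OT 0 h 0 min; Thu reg 7 h 56 min / OT 0 h 0 min.
Totals: regular 24 h 57 min, overtime 0 h 22 min.

Regular 24.95 hours, overtime 0.37 hours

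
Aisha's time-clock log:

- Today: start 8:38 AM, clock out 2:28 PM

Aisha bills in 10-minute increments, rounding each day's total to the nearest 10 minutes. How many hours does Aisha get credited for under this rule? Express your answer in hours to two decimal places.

Today: 8:38 AM–2:28 PM = 5 h 50 min → rounds to 5 h 50 min

5.83 hours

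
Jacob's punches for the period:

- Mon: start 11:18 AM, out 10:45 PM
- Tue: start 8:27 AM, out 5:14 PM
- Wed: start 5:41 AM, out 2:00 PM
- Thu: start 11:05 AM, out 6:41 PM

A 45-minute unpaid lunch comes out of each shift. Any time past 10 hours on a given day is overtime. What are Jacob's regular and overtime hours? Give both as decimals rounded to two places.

Mon: 11:18 AM–10:45 PM = 11 h 27 min; less 45 min break → 10 h 42 min
Tue: 8:27 AM–5:14 PM = 8 h 47 min; less 45 min break → 8 h 2 min
Wed: 5:41 AM–2:00 PM = 8 h 19 min; less 45 min break → 7 h 34 min
Thu: 11:05 AM–6:41 PM = 7 h 36 min; less 45 min break → 6 h 51 min
Mon reg 10 h 0 min / OT 0 h 42 min; Tue reg 8 h 2 min / OT 0 h 0 min; Wed reg 7 h 34 min / OT 0 h 0 min; Thu reg 6 h 51 min / OT 0 h 0 min.
Totals: regular 32 h 27 min, overtime 0 h 42 min.

Regular 32.45 hours, overtime 0.70 hours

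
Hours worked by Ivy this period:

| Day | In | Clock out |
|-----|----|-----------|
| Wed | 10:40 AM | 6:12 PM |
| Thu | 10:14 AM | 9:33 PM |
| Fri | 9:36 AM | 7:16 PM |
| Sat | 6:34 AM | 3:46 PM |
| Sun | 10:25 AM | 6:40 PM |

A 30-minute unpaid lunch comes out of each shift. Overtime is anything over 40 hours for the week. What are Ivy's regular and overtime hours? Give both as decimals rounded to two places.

Regular 40.00 hours, overtime 3.47 hours

Wed: 10:40 AM–6:12 PM = 7 h 32 min; less 30 min break → 7 h 2 min
Thu: 10:14 AM–9:33 PM = 11 h 19 min; less 30 min break → 10 h 49 min
Fri: 9:36 AM–7:16 PM = 9 h 40 min; less 30 min break → 9 h 10 min
Sat: 6:34 AM–3:46 PM = 9 h 12 min; less 30 min break → 8 h 42 min
Sun: 10:25 AM–6:40 PM = 8 h 15 min; less 30 min break → 7 h 45 min
Total worked: 43 h 28 min = 43.47 h.
Threshold 40 h → overtime 3 h 28 min, regular 40 h 0 min.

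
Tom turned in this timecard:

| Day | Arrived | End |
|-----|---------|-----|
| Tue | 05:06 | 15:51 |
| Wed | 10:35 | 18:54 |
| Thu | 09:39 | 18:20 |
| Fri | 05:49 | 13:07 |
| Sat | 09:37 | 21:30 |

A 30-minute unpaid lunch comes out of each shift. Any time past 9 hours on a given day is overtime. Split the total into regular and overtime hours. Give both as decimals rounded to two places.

Regular 40.80 hours, overtime 3.63 hours

Tue: 05:06–15:51 = 10 h 45 min; less 30 min break → 10 h 15 min
Wed: 10:35–18:54 = 8 h 19 min; less 30 min break → 7 h 49 min
Thu: 09:39–18:20 = 8 h 41 min; less 30 min break → 8 h 11 min
Fri: 05:49–13:07 = 7 h 18 min; less 30 min break → 6 h 48 min
Sat: 09:37–21:30 = 11 h 53 min; less 30 min break → 11 h 23 min
Tue reg 9 h 0 min / OT 1 h 15 min; Wed reg 7 h 49 min / OT 0 h 0 min; Thu reg 8 h 11 min / OT 0 h 0 min; Fri reg 6 h 48 min / OT 0 h 0 min; Sat reg 9 h 0 min / OT 2 h 23 min.
Totals: regular 40 h 48 min, overtime 3 h 38 min.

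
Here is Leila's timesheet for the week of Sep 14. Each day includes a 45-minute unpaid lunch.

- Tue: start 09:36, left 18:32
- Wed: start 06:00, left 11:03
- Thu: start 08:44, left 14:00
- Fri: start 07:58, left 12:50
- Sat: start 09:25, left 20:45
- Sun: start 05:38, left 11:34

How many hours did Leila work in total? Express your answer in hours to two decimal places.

36.88 hours

Tue: 09:36–18:32 = 8 h 56 min; less 45 min break → 8 h 11 min
Wed: 06:00–11:03 = 5 h 3 min; less 45 min break → 4 h 18 min
Thu: 08:44–14:00 = 5 h 16 min; less 45 min break → 4 h 31 min
Fri: 07:58–12:50 = 4 h 52 min; less 45 min break → 4 h 7 min
Sat: 09:25–20:45 = 11 h 20 min; less 45 min break → 10 h 35 min
Sun: 05:38–11:34 = 5 h 56 min; less 45 min break → 5 h 11 min
Total: 8 h 11 min + 4 h 18 min + 4 h 31 min + 4 h 7 min + 10 h 35 min + 5 h 11 min = 36 h 53 min.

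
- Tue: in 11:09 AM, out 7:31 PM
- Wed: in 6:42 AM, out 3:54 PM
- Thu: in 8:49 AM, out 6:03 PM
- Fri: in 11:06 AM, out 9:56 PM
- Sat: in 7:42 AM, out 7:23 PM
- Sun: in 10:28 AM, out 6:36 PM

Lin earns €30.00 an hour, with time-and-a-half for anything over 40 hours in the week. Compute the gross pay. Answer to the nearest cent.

€1985.25

Tue: 11:09 AM–7:31 PM = 8 h 22 min
Wed: 6:42 AM–3:54 PM = 9 h 12 min
Thu: 8:49 AM–6:03 PM = 9 h 14 min
Fri: 11:06 AM–9:56 PM = 10 h 50 min
Sat: 7:42 AM–7:23 PM = 11 h 41 min
Sun: 10:28 AM–6:36 PM = 8 h 8 min
Total worked: 57 h 27 min = 3447 min.
Regular 40 h 0 min = 2400 min at €30.00/h; overtime 17 h 27 min = 1047 min at €45.00/h.
Pay = (2400 × €30.00 + 1047 × €45.00) ÷ 60 = €1985.25.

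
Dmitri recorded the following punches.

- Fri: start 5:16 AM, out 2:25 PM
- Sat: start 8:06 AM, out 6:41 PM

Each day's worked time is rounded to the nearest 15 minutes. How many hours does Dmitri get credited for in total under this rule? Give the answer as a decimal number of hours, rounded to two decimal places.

Fri: 5:16 AM–2:25 PM = 9 h 9 min → rounds to 9 h 15 min
Sat: 8:06 AM–6:41 PM = 10 h 35 min → rounds to 10 h 30 min
Total credited: 19 h 45 min.

19.75 hours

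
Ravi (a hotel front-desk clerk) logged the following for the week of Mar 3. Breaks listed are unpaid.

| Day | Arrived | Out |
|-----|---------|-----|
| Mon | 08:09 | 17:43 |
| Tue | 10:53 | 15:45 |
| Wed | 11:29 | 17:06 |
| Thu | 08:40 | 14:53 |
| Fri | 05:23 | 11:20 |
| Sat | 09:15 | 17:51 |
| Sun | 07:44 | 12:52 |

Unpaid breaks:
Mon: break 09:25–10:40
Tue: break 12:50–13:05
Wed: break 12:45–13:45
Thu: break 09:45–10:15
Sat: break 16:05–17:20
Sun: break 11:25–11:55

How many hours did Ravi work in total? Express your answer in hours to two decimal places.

Mon: 08:09–17:43 = 9 h 34 min; less 75 min break → 8 h 19 min
Tue: 10:53–15:45 = 4 h 52 min; less 15 min break → 4 h 37 min
Wed: 11:29–17:06 = 5 h 37 min; less 60 min break → 4 h 37 min
Thu: 08:40–14:53 = 6 h 13 min; less 30 min break → 5 h 43 min
Fri: 05:23–11:20 = 5 h 57 min
Sat: 09:15–17:51 = 8 h 36 min; less 75 min break → 7 h 21 min
Sun: 07:44–12:52 = 5 h 8 min; less 30 min break → 4 h 38 min
Total: 8 h 19 min + 4 h 37 min + 4 h 37 min + 5 h 43 min + 5 h 57 min + 7 h 21 min + 4 h 38 min = 41 h 12 min.

41.20 hours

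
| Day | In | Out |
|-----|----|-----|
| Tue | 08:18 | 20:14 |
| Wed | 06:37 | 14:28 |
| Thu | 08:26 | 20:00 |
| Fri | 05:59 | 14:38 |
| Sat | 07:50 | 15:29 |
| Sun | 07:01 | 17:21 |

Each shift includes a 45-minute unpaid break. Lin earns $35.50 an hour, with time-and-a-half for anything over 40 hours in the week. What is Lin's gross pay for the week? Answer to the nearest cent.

$2137.99

Tue: 08:18–20:14 = 11 h 56 min; less 45 min break → 11 h 11 min
Wed: 06:37–14:28 = 7 h 51 min; less 45 min break → 7 h 6 min
Thu: 08:26–20:00 = 11 h 34 min; less 45 min break → 10 h 49 min
Fri: 05:59–14:38 = 8 h 39 min; less 45 min break → 7 h 54 min
Sat: 07:50–15:29 = 7 h 39 min; less 45 min break → 6 h 54 min
Sun: 07:01–17:21 = 10 h 20 min; less 45 min break → 9 h 35 min
Total worked: 53 h 29 min = 3209 min.
Regular 40 h 0 min = 2400 min at $35.50/h; overtime 13 h 29 min = 809 min at $53.25/h.
Pay = (2400 × $35.50 + 809 × $53.25) ÷ 60 = $2137.99.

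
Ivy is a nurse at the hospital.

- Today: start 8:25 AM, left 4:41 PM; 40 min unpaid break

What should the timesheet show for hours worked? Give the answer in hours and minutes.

Today: 8:25 AM–4:41 PM = 8 h 16 min; less 40 min break → 7 h 36 min

7 h 36 min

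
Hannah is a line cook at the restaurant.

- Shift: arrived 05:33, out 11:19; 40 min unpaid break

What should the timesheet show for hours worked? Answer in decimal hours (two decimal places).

5.10 hours

Shift: 05:33–11:19 = 5 h 46 min; less 40 min break → 5 h 6 min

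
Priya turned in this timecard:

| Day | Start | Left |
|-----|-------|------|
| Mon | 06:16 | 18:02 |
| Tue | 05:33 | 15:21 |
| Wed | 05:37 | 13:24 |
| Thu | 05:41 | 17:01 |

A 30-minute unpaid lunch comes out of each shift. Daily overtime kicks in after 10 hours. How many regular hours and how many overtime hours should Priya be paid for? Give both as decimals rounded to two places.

Regular 36.58 hours, overtime 2.10 hours

Mon: 06:16–18:02 = 11 h 46 min; less 30 min break → 11 h 16 min
Tue: 05:33–15:21 = 9 h 48 min; less 30 min break → 9 h 18 min
Wed: 05:37–13:24 = 7 h 47 min; less 30 min break → 7 h 17 min
Thu: 05:41–17:01 = 11 h 20 min; less 30 min break → 10 h 50 min
Mon reg 10 h 0 min / OT 1 h 16 min; Tue reg 9 h 18 min / OT 0 h 0 min; Wed reg 7 h 17 min / OT 0 h 0 min; Thu reg 10 h 0 min / OT 0 h 50 min.
Totals: regular 36 h 35 min, overtime 2 h 6 min.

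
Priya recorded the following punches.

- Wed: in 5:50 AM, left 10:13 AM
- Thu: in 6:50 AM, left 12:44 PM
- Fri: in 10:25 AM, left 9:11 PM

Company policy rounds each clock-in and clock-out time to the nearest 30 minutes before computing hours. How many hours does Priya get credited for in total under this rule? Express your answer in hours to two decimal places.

Wed: in 5:50 AM→6:00 AM, out 10:13 AM→10:00 AM; 4 h 0 min
Thu: in 6:50 AM→7:00 AM, out 12:44 PM→12:30 PM; 5 h 30 min
Fri: in 10:25 AM→10:30 AM, out 9:11 PM→9:00 PM; 10 h 30 min
Total credited: 20 h 0 min.

20.00 hours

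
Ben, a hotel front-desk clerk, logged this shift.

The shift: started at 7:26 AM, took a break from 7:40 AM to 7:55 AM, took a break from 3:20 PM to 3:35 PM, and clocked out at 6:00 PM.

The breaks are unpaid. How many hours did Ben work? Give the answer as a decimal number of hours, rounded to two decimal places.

10.07 hours

The shift: 7:26 AM–6:00 PM = 10 h 34 min; less 30 min break → 10 h 4 min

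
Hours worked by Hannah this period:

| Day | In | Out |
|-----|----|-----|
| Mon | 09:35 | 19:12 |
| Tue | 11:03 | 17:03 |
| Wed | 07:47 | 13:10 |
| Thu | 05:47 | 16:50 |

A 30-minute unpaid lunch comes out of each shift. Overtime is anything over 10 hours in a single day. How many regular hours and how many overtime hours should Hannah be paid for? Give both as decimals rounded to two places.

Mon: 09:35–19:12 = 9 h 37 min; less 30 min break → 9 h 7 min
Tue: 11:03–17:03 = 6 h 0 min; less 30 min break → 5 h 30 min
Wed: 07:47–13:10 = 5 h 23 min; less 30 min break → 4 h 53 min
Thu: 05:47–16:50 = 11 h 3 min; less 30 min break → 10 h 33 min
Mon reg 9 h 7 min / OT 0 h 0 min; Tue reg 5 h 30 min / OT 0 h 0 min; Wed reg 4 h 53 min / OT 0 h 0 min; Thu reg 10 h 0 min / OT 0 h 33 min.
Totals: regular 29 h 30 min, overtime 0 h 33 min.

Regular 29.50 hours, overtime 0.55 hours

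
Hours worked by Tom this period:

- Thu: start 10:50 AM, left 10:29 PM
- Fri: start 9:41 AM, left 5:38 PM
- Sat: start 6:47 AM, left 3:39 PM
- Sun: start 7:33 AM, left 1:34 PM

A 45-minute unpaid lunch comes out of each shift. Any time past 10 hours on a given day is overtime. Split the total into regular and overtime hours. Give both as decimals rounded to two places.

Thu: 10:50 AM–10:29 PM = 11 h 39 min; less 45 min break → 10 h 54 min
Fri: 9:41 AM–5:38 PM = 7 h 57 min; less 45 min break → 7 h 12 min
Sat: 6:47 AM–3:39 PM = 8 h 52 min; less 45 min break → 8 h 7 min
Sun: 7:33 AM–1:34 PM = 6 h 1 min; less 45 min break → 5 h 16 min
Thu reg 10 h 0 min / OT 0 h 54 min; Fri reg 7 h 12 min / OT 0 h 0 min; Sat reg 8 h 7 min / OT 0 h 0 min; Sun reg 5 h 16 min / OT 0 h 0 min.
Totals: regular 30 h 35 min, overtime 0 h 54 min.

Regular 30.58 hours, overtime 0.90 hours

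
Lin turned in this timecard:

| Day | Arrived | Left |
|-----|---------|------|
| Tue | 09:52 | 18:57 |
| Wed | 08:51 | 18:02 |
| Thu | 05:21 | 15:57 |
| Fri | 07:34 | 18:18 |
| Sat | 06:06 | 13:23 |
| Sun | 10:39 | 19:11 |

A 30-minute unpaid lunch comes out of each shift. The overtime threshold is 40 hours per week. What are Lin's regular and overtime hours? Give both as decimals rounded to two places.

Regular 40.00 hours, overtime 12.42 hours

Tue: 09:52–18:57 = 9 h 5 min; less 30 min break → 8 h 35 min
Wed: 08:51–18:02 = 9 h 11 min; less 30 min break → 8 h 41 min
Thu: 05:21–15:57 = 10 h 36 min; less 30 min break → 10 h 6 min
Fri: 07:34–18:18 = 10 h 44 min; less 30 min break → 10 h 14 min
Sat: 06:06–13:23 = 7 h 17 min; less 30 min break → 6 h 47 min
Sun: 10:39–19:11 = 8 h 32 min; less 30 min break → 8 h 2 min
Total worked: 52 h 25 min = 52.42 h.
Threshold 40 h → overtime 12 h 25 min, regular 40 h 0 min.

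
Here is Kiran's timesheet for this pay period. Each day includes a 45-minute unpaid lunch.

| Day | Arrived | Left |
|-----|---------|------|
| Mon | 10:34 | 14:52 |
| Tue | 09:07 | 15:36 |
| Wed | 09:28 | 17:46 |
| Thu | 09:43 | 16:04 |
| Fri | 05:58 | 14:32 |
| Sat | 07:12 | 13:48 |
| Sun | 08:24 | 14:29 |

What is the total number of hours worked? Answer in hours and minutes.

41 h 26 min

Mon: 10:34–14:52 = 4 h 18 min; less 45 min break → 3 h 33 min
Tue: 09:07–15:36 = 6 h 29 min; less 45 min break → 5 h 44 min
Wed: 09:28–17:46 = 8 h 18 min; less 45 min break → 7 h 33 min
Thu: 09:43–16:04 = 6 h 21 min; less 45 min break → 5 h 36 min
Fri: 05:58–14:32 = 8 h 34 min; less 45 min break → 7 h 49 min
Sat: 07:12–13:48 = 6 h 36 min; less 45 min break → 5 h 51 min
Sun: 08:24–14:29 = 6 h 5 min; less 45 min break → 5 h 20 min
Total: 3 h 33 min + 5 h 44 min + 7 h 33 min + 5 h 36 min + 7 h 49 min + 5 h 51 min + 5 h 20 min = 41 h 26 min.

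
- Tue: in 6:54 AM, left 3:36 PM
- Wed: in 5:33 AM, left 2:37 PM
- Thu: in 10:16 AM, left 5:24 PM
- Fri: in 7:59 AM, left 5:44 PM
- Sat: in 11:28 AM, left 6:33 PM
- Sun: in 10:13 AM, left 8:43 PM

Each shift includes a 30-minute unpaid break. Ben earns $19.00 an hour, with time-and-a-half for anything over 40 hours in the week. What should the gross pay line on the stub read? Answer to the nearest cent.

$1023.15

Tue: 6:54 AM–3:36 PM = 8 h 42 min; less 30 min break → 8 h 12 min
Wed: 5:33 AM–2:37 PM = 9 h 4 min; less 30 min break → 8 h 34 min
Thu: 10:16 AM–5:24 PM = 7 h 8 min; less 30 min break → 6 h 38 min
Fri: 7:59 AM–5:44 PM = 9 h 45 min; less 30 min break → 9 h 15 min
Sat: 11:28 AM–6:33 PM = 7 h 5 min; less 30 min break → 6 h 35 min
Sun: 10:13 AM–8:43 PM = 10 h 30 min; less 30 min break → 10 h 0 min
Total worked: 49 h 14 min = 2954 min.
Regular 40 h 0 min = 2400 min at $19.00/h; overtime 9 h 14 min = 554 min at $28.50/h.
Pay = (2400 × $19.00 + 554 × $28.50) ÷ 60 = $1023.15.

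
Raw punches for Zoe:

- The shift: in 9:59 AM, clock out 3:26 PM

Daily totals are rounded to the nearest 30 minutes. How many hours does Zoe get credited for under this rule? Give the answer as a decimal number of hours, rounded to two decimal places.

5.50 hours

The shift: 9:59 AM–3:26 PM = 5 h 27 min → rounds to 5 h 30 min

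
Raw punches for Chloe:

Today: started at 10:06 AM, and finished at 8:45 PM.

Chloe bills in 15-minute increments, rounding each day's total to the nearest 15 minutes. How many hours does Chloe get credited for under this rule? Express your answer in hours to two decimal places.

10.75 hours

Today: 10:06 AM–8:45 PM = 10 h 39 min → rounds to 10 h 45 min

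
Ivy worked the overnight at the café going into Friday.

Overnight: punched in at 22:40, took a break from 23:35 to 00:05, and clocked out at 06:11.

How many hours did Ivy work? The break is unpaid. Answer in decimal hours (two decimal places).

7.02 hours

Overnight: 22:40 → midnight = 1 h 20 min; midnight → 06:11 = 6 h 11 min; span 7 h 31 min; less 30 min break → 7 h 1 min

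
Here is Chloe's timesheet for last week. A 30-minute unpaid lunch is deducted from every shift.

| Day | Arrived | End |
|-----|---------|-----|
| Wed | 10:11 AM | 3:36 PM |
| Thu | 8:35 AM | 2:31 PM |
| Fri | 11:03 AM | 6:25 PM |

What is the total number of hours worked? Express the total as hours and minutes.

Wed: 10:11 AM–3:36 PM = 5 h 25 min; less 30 min break → 4 h 55 min
Thu: 8:35 AM–2:31 PM = 5 h 56 min; less 30 min break → 5 h 26 min
Fri: 11:03 AM–6:25 PM = 7 h 22 min; less 30 min break → 6 h 52 min
Total: 4 h 55 min + 5 h 26 min + 6 h 52 min = 17 h 13 min.

17 h 13 min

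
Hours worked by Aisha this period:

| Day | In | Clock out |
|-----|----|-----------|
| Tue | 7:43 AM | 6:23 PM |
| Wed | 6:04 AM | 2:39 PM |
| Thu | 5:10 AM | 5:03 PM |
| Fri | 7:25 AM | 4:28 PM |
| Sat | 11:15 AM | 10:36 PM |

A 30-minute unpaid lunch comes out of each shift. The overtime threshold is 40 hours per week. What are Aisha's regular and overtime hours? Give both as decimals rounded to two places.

Regular 40.00 hours, overtime 9.03 hours

Tue: 7:43 AM–6:23 PM = 10 h 40 min; less 30 min break → 10 h 10 min
Wed: 6:04 AM–2:39 PM = 8 h 35 min; less 30 min break → 8 h 5 min
Thu: 5:10 AM–5:03 PM = 11 h 53 min; less 30 min break → 11 h 23 min
Fri: 7:25 AM–4:28 PM = 9 h 3 min; less 30 min break → 8 h 33 min
Sat: 11:15 AM–10:36 PM = 11 h 21 min; less 30 min break → 10 h 51 min
Total worked: 49 h 2 min = 49.03 h.
Threshold 40 h → overtime 9 h 2 min, regular 40 h 0 min.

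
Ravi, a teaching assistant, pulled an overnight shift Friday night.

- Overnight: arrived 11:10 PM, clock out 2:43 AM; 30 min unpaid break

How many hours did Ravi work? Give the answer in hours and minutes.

Overnight: 11:10 PM → midnight = 0 h 50 min; midnight → 2:43 AM = 2 h 43 min; span 3 h 33 min; less 30 min break → 3 h 3 min

3 h 3 min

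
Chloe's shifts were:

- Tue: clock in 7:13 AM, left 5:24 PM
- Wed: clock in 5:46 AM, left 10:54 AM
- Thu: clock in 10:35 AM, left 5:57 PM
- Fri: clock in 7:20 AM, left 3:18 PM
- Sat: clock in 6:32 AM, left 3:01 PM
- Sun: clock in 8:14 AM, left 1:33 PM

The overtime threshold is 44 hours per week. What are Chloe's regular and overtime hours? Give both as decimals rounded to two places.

Regular 44.00 hours, overtime 0.45 hours

Tue: 7:13 AM–5:24 PM = 10 h 11 min
Wed: 5:46 AM–10:54 AM = 5 h 8 min
Thu: 10:35 AM–5:57 PM = 7 h 22 min
Fri: 7:20 AM–3:18 PM = 7 h 58 min
Sat: 6:32 AM–3:01 PM = 8 h 29 min
Sun: 8:14 AM–1:33 PM = 5 h 19 min
Total worked: 44 h 27 min = 44.45 h.
Threshold 44 h → overtime 0 h 27 min, regular 44 h 0 min.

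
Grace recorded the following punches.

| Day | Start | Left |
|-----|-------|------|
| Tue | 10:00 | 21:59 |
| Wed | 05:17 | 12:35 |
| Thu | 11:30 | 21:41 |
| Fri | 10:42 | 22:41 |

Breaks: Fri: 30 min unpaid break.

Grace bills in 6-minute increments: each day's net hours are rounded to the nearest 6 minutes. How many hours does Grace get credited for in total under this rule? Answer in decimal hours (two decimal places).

41.00 hours

Tue: 10:00–21:59 = 11 h 59 min → rounds to 12 h 0 min
Wed: 05:17–12:35 = 7 h 18 min → rounds to 7 h 18 min
Thu: 11:30–21:41 = 10 h 11 min → rounds to 10 h 12 min
Fri: 10:42–22:41 = 11 h 59 min − 30 min = 11 h 29 min → rounds to 11 h 30 min
Total credited: 41 h 0 min.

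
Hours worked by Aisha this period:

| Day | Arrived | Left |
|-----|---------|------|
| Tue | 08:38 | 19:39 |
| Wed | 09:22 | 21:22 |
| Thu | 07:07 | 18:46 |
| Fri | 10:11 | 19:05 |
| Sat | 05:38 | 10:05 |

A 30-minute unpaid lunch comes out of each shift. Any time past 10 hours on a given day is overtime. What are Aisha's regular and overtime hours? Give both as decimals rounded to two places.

Tue: 08:38–19:39 = 11 h 1 min; less 30 min break → 10 h 31 min
Wed: 09:22–21:22 = 12 h 0 min; less 30 min break → 11 h 30 min
Thu: 07:07–18:46 = 11 h 39 min; less 30 min break → 11 h 9 min
Fri: 10:11–19:05 = 8 h 54 min; less 30 min break → 8 h 24 min
Sat: 05:38–10:05 = 4 h 27 min; less 30 min break → 3 h 57 min
Tue reg 10 h 0 min / OT 0 h 31 min; Wed reg 10 h 0 min / OT 1 h 30 min; Thu reg 10 h 0 min / OT 1 h 9 min; Fri reg 8 h 24 min / OT 0 h 0 min; Sat reg 3 h 57 min / OT 0 h 0 min.
Totals: regular 42 h 21 min, overtime 3 h 10 min.

Regular 42.35 hours, overtime 3.17 hours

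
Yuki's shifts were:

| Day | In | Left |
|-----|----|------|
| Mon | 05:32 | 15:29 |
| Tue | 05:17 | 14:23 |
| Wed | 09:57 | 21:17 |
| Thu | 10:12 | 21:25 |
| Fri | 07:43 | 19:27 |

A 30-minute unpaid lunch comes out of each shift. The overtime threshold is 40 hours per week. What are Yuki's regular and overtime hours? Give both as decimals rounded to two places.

Regular 40.00 hours, overtime 10.83 hours

Mon: 05:32–15:29 = 9 h 57 min; less 30 min break → 9 h 27 min
Tue: 05:17–14:23 = 9 h 6 min; less 30 min break → 8 h 36 min
Wed: 09:57–21:17 = 11 h 20 min; less 30 min break → 10 h 50 min
Thu: 10:12–21:25 = 11 h 13 min; less 30 min break → 10 h 43 min
Fri: 07:43–19:27 = 11 h 44 min; less 30 min break → 11 h 14 min
Total worked: 50 h 50 min = 50.83 h.
Threshold 40 h → overtime 10 h 50 min, regular 40 h 0 min.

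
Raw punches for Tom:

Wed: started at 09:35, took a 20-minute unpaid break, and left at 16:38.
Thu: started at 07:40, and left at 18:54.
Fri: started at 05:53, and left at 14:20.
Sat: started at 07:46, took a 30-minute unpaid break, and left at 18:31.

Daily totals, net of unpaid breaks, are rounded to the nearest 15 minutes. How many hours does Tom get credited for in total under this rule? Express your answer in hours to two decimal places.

36.75 hours

Wed: 09:35–16:38 = 7 h 3 min − 20 min = 6 h 43 min → rounds to 6 h 45 min
Thu: 07:40–18:54 = 11 h 14 min → rounds to 11 h 15 min
Fri: 05:53–14:20 = 8 h 27 min → rounds to 8 h 30 min
Sat: 07:46–18:31 = 10 h 45 min − 30 min = 10 h 15 min → rounds to 10 h 15 min
Total credited: 36 h 45 min.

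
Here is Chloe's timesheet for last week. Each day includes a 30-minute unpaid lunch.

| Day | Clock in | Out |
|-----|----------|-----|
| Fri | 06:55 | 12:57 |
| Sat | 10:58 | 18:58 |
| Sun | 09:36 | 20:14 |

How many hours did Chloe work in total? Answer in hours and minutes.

Fri: 06:55–12:57 = 6 h 2 min; less 30 min break → 5 h 32 min
Sat: 10:58–18:58 = 8 h 0 min; less 30 min break → 7 h 30 min
Sun: 09:36–20:14 = 10 h 38 min; less 30 min break → 10 h 8 min
Total: 5 h 32 min + 7 h 30 min + 10 h 8 min = 23 h 10 min.

23 h 10 min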